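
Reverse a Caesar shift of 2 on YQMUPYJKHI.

WOKSNWHIFG

Y(24): 24−2=22 → W
Q(16): 16−2=14 → O
M(12): 12−2=10 → K
U(20): 20−2=18 → S
P(15): 15−2=13 → N
Y(24): 24−2=22 → W
J(9): 9−2=7 → H
K(10): 10−2=8 → I
H(7): 7−2=5 → F
I(8): 8−2=6 → G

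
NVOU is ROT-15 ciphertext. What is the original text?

YGZF

N(13): 13−15=-2≡24 → Y
V(21): 21−15=6 → G
O(14): 14−15=-1≡25 → Z
U(20): 20−15=5 → F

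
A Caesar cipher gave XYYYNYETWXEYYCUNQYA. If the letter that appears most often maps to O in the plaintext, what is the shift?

The most frequent ciphertext letter is Y (appears 7 times).
Y is position 24; O is position 14.
Shift = 10.

10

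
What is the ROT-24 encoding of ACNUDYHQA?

YALSBWFOY

A(0): 0+24=24 → Y
C(2): 2+24=26≡0 → A
N(13): 13+24=37≡11 → L
U(20): 20+24=44≡18 → S
D(3): 3+24=27≡1 → B
Y(24): 24+24=48≡22 → W
H(7): 7+24=31≡5 → F
Q(16): 16+24=40≡14 → O
A(0): 0+24=24 → Y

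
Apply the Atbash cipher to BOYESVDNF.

YLBVHEWMU

B(1) → Y(24)
O(14) → L(11)
Y(24) → B(1)
E(4) → V(21)
S(18) → H(7)
V(21) → E(4)
D(3) → W(22)
N(13) → M(12)
F(5) → U(20)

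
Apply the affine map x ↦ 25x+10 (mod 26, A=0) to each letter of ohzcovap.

wdliwpkv

o(14): 25·14+10=360≡22 → w
h(7): 25·7+10=185≡3 → d
z(25): 25·25+10=635≡11 → l
c(2): 25·2+10=60≡8 → i
o(14): 25·14+10=360≡22 → w
v(21): 25·21+10=535≡15 → p
a(0): 25·0+10=10 → k
p(15): 25·15+10=385≡21 → v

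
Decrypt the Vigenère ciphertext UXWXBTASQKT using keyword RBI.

Repeat the key across the ciphertext: RBIRBIRBIRB
U(20)−R(17): 3 → D
X(23)−B(1): 22 → W
W(22)−I(8): 14 → O
X(23)−R(17): 6 → G
B(1)−B(1): 0 → A
T(19)−I(8): 11 → L
A(0)−R(17): -17≡9 → J
S(18)−B(1): 17 → R
Q(16)−I(8): 8 → I
K(10)−R(17): -7≡19 → T
T(19)−B(1): 18 → S

DWOGALJRITS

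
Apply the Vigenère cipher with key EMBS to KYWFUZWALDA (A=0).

Repeat the key across the message: EMBSEMBSEMB
K(10)+E(4): 14 → O
Y(24)+M(12): 36≡10 → K
W(22)+B(1): 23 → X
F(5)+S(18): 23 → X
U(20)+E(4): 24 → Y
Z(25)+M(12): 37≡11 → L
W(22)+B(1): 23 → X
A(0)+S(18): 18 → S
L(11)+E(4): 15 → P
D(3)+M(12): 15 → P
A(0)+B(1): 1 → B

OKXXYLXSPPB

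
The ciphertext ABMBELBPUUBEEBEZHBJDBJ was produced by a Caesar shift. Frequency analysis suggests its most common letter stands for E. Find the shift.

The most frequent ciphertext letter is B (appears 7 times).
B is position 1; E is position 4.
Shift = -3≡23.

23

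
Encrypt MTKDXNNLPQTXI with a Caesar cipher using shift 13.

M(12): 12+13=25 → Z
T(19): 19+13=32≡6 → G
K(10): 10+13=23 → X
D(3): 3+13=16 → Q
X(23): 23+13=36≡10 → K
N(13): 13+13=26≡0 → A
N(13): 13+13=26≡0 → A
L(11): 11+13=24 → Y
P(15): 15+13=28≡2 → C
Q(16): 16+13=29≡3 → D
T(19): 19+13=32≡6 → G
X(23): 23+13=36≡10 → K
I(8): 8+13=21 → V

ZGXQKAAYCDGKV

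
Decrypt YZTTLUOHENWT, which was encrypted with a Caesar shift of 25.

ZAUUMVPIFOXU

Y(24): 24−25=-1≡25 → Z
Z(25): 25−25=0 → A
T(19): 19−25=-6≡20 → U
T(19): 19−25=-6≡20 → U
L(11): 11−25=-14≡12 → M
U(20): 20−25=-5≡21 → V
O(14): 14−25=-11≡15 → P
H(7): 7−25=-18≡8 → I
E(4): 4−25=-21≡5 → F
N(13): 13−25=-12≡14 → O
W(22): 22−25=-3≡23 → X
T(19): 19−25=-6≡20 → U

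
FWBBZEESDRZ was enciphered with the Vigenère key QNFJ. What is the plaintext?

Repeat the key across the ciphertext: QNFJQNFJQNF
F(5)−Q(16): -11≡15 → P
W(22)−N(13): 9 → J
B(1)−F(5): -4≡22 → W
B(1)−J(9): -8≡18 → S
Z(25)−Q(16): 9 → J
E(4)−N(13): -9≡17 → R
E(4)−F(5): -1≡25 → Z
S(18)−J(9): 9 → J
D(3)−Q(16): -13≡13 → N
R(17)−N(13): 4 → E
Z(25)−F(5): 20 → U

PJWSJRZJNEU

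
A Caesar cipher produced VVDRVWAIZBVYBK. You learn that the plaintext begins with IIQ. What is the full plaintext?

From the crib: V(21)−I(8)=13, so the shift is 13.
Subtract 13 from each ciphertext letter:
V(21): 21−13=8 → I
V(21): 21−13=8 → I
D(3): 3−13=-10≡16 → Q
R(17): 17−13=4 → E
V(21): 21−13=8 → I
W(22): 22−13=9 → J
A(0): 0−13=-13≡13 → N
I(8): 8−13=-5≡21 → V
Z(25): 25−13=12 → M
B(1): 1−13=-12≡14 → O
V(21): 21−13=8 → I
Y(24): 24−13=11 → L
B(1): 1−13=-12≡14 → O
K(10): 10−13=-3≡23 → X

IIQEIJNVMOILOX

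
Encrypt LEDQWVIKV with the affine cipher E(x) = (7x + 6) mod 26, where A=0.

L(11): 7·11+6=83≡5 → F
E(4): 7·4+6=34≡8 → I
D(3): 7·3+6=27≡1 → B
Q(16): 7·16+6=118≡14 → O
W(22): 7·22+6=160≡4 → E
V(21): 7·21+6=153≡23 → X
I(8): 7·8+6=62≡10 → K
K(10): 7·10+6=76≡24 → Y
V(21): 7·21+6=153≡23 → X

FIBOEXKYX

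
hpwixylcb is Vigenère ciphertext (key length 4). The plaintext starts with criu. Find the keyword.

Subtract each crib letter from the matching ciphertext letter (mod 26):
h(7)−c(2)=5 → f
p(15)−r(17)=-2≡24 → y
w(22)−i(8)=14 → o
i(8)−u(20)=-12≡14 → o

fyoo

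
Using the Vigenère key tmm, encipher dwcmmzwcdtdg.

wiofylpopmps

Repeat the key across the message: tmmtmmtmmtmm
d(3)+t(19): 22 → w
w(22)+m(12): 34≡8 → i
c(2)+m(12): 14 → o
m(12)+t(19): 31≡5 → f
m(12)+m(12): 24 → y
z(25)+m(12): 37≡11 → l
w(22)+t(19): 41≡15 → p
c(2)+m(12): 14 → o
d(3)+m(12): 15 → p
t(19)+t(19): 38≡12 → m
d(3)+m(12): 15 → p
g(6)+m(12): 18 → s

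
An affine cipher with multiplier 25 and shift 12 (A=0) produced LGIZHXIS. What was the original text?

BGENFPEU

The inverse of 25 mod 26 is 25, since 25·25=625≡1. Apply D(y)=25·(y−12) mod 26:
L(11): 25·(11−12)=-25≡1 → B
G(6): 25·(6−12)=-150≡6 → G
I(8): 25·(8−12)=-100≡4 → E
Z(25): 25·(25−12)=325≡13 → N
H(7): 25·(7−12)=-125≡5 → F
X(23): 25·(23−12)=275≡15 → P
I(8): 25·(8−12)=-100≡4 → E
S(18): 25·(18−12)=150≡20 → U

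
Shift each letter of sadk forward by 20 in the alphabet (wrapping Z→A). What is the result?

muxe

s(18): 18+20=38≡12 → m
a(0): 0+20=20 → u
d(3): 3+20=23 → x
k(10): 10+20=30≡4 → e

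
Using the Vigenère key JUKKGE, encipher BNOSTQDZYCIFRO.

KHYCZUMTIMOJAI

Repeat the key across the message: JUKKGEJUKKGEJU
B(1)+J(9): 10 → K
N(13)+U(20): 33≡7 → H
O(14)+K(10): 24 → Y
S(18)+K(10): 28≡2 → C
T(19)+G(6): 25 → Z
Q(16)+E(4): 20 → U
D(3)+J(9): 12 → M
Z(25)+U(20): 45≡19 → T
Y(24)+K(10): 34≡8 → I
C(2)+K(10): 12 → M
I(8)+G(6): 14 → O
F(5)+E(4): 9 → J
R(17)+J(9): 26≡0 → A
O(14)+U(20): 34≡8 → I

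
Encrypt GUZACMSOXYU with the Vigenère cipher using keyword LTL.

Repeat the key across the message: LTLLTLLTLLT
G(6)+L(11): 17 → R
U(20)+T(19): 39≡13 → N
Z(25)+L(11): 36≡10 → K
A(0)+L(11): 11 → L
C(2)+T(19): 21 → V
M(12)+L(11): 23 → X
S(18)+L(11): 29≡3 → D
O(14)+T(19): 33≡7 → H
X(23)+L(11): 34≡8 → I
Y(24)+L(11): 35≡9 → J
U(20)+T(19): 39≡13 → N

RNKLVXDHIJN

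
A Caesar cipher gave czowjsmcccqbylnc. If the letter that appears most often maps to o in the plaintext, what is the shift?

The most frequent ciphertext letter is c (appears 5 times).
c is position 2; o is position 14.
Shift = -12≡14.

14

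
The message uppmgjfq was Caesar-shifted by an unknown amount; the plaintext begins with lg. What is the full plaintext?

From the crib: u(20)−l(11)=9, so the shift is 9.
Subtract 9 from each ciphertext letter:
u(20): 20−9=11 → l
p(15): 15−9=6 → g
p(15): 15−9=6 → g
m(12): 12−9=3 → d
g(6): 6−9=-3≡23 → x
j(9): 9−9=0 → a
f(5): 5−9=-4≡22 → w
q(16): 16−9=7 → h

lggdxawh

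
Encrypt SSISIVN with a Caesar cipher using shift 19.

LLBLBOG

S(18): 18+19=37≡11 → L
S(18): 18+19=37≡11 → L
I(8): 8+19=27≡1 → B
S(18): 18+19=37≡11 → L
I(8): 8+19=27≡1 → B
V(21): 21+19=40≡14 → O
N(13): 13+19=32≡6 → G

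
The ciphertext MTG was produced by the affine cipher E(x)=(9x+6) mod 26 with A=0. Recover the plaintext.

The inverse of 9 mod 26 is 3, since 9·3=27≡1. Apply D(y)=3·(y−6) mod 26:
M(12): 3·(12−6)=18 → S
T(19): 3·(19−6)=39≡13 → N
G(6): 3·(6−6)=0 → A

SNA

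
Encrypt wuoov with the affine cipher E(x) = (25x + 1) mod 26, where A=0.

w(22): 25·22+1=551≡5 → f
u(20): 25·20+1=501≡7 → h
o(14): 25·14+1=351≡13 → n
o(14): 25·14+1=351≡13 → n
v(21): 25·21+1=526≡6 → g

fhnng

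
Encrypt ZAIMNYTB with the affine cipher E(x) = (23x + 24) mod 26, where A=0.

Z(25): 23·25+24=599≡1 → B
A(0): 23·0+24=24 → Y
I(8): 23·8+24=208≡0 → A
M(12): 23·12+24=300≡14 → O
N(13): 23·13+24=323≡11 → L
Y(24): 23·24+24=576≡4 → E
T(19): 23·19+24=461≡19 → T
B(1): 23·1+24=47≡21 → V

BYAOLETV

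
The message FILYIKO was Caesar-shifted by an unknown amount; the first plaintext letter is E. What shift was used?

1

From the crib: F(5)−E(4)=1, so the shift is 1.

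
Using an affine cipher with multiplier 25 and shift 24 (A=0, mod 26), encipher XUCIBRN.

BEWQXHL

X(23): 25·23+24=599≡1 → B
U(20): 25·20+24=524≡4 → E
C(2): 25·2+24=74≡22 → W
I(8): 25·8+24=224≡16 → Q
B(1): 25·1+24=49≡23 → X
R(17): 25·17+24=449≡7 → H
N(13): 25·13+24=349≡11 → L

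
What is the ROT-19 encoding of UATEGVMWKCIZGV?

U(20): 20+19=39≡13 → N
A(0): 0+19=19 → T
T(19): 19+19=38≡12 → M
E(4): 4+19=23 → X
G(6): 6+19=25 → Z
V(21): 21+19=40≡14 → O
M(12): 12+19=31≡5 → F
W(22): 22+19=41≡15 → P
K(10): 10+19=29≡3 → D
C(2): 2+19=21 → V
I(8): 8+19=27≡1 → B
Z(25): 25+19=44≡18 → S
G(6): 6+19=25 → Z
V(21): 21+19=40≡14 → O

NTMXZOFPDVBSZO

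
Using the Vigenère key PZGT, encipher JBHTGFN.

Repeat the key across the message: PZGTPZG
J(9)+P(15): 24 → Y
B(1)+Z(25): 26≡0 → A
H(7)+G(6): 13 → N
T(19)+T(19): 38≡12 → M
G(6)+P(15): 21 → V
F(5)+Z(25): 30≡4 → E
N(13)+G(6): 19 → T

YANMVET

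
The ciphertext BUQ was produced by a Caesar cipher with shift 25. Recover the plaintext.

CVR

B(1): 1−25=-24≡2 → C
U(20): 20−25=-5≡21 → V
Q(16): 16−25=-9≡17 → R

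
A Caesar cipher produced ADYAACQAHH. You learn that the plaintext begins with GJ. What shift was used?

From the crib: A(0)−G(6)=-6≡20, so the shift is 20.

20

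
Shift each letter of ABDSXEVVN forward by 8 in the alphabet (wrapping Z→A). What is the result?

A(0): 0+8=8 → I
B(1): 1+8=9 → J
D(3): 3+8=11 → L
S(18): 18+8=26≡0 → A
X(23): 23+8=31≡5 → F
E(4): 4+8=12 → M
V(21): 21+8=29≡3 → D
V(21): 21+8=29≡3 → D
N(13): 13+8=21 → V

IJLAFMDDV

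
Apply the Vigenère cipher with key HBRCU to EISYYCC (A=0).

LJJASJD

Repeat the key across the message: HBRCUHB
E(4)+H(7): 11 → L
I(8)+B(1): 9 → J
S(18)+R(17): 35≡9 → J
Y(24)+C(2): 26≡0 → A
Y(24)+U(20): 44≡18 → S
C(2)+H(7): 9 → J
C(2)+B(1): 3 → D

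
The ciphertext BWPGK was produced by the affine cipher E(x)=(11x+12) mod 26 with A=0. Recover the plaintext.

ZIFQO

The inverse of 11 mod 26 is 19, since 11·19=209≡1. Apply D(y)=19·(y−12) mod 26:
B(1): 19·(1−12)=-209≡25 → Z
W(22): 19·(22−12)=190≡8 → I
P(15): 19·(15−12)=57≡5 → F
G(6): 19·(6−12)=-114≡16 → Q
K(10): 19·(10−12)=-38≡14 → O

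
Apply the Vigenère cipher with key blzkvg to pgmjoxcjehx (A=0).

qrltjddudrs

Repeat the key across the message: blzkvgblzkv
p(15)+b(1): 16 → q
g(6)+l(11): 17 → r
m(12)+z(25): 37≡11 → l
j(9)+k(10): 19 → t
o(14)+v(21): 35≡9 → j
x(23)+g(6): 29≡3 → d
c(2)+b(1): 3 → d
j(9)+l(11): 20 → u
e(4)+z(25): 29≡3 → d
h(7)+k(10): 17 → r
x(23)+v(21): 44≡18 → s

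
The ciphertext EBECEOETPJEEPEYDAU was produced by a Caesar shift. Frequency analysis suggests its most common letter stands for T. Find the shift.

11

The most frequent ciphertext letter is E (appears 7 times).
E is position 4; T is position 19.
Shift = -15≡11.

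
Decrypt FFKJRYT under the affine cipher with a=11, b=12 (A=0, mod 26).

The inverse of 11 mod 26 is 19, since 11·19=209≡1. Apply D(y)=19·(y−12) mod 26:
F(5): 19·(5−12)=-133≡23 → X
F(5): 19·(5−12)=-133≡23 → X
K(10): 19·(10−12)=-38≡14 → O
J(9): 19·(9−12)=-57≡21 → V
R(17): 19·(17−12)=95≡17 → R
Y(24): 19·(24−12)=228≡20 → U
T(19): 19·(19−12)=133≡3 → D

XXOVRUD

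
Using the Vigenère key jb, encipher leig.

Repeat the key across the message: jbjb
l(11)+j(9): 20 → u
e(4)+b(1): 5 → f
i(8)+j(9): 17 → r
g(6)+b(1): 7 → h

ufrh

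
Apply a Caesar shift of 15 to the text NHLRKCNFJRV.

N(13): 13+15=28≡2 → C
H(7): 7+15=22 → W
L(11): 11+15=26≡0 → A
R(17): 17+15=32≡6 → G
K(10): 10+15=25 → Z
C(2): 2+15=17 → R
N(13): 13+15=28≡2 → C
F(5): 5+15=20 → U
J(9): 9+15=24 → Y
R(17): 17+15=32≡6 → G
V(21): 21+15=36≡10 → K

CWAGZRCUYGK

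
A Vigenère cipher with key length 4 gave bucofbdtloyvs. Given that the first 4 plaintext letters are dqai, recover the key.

Subtract each crib letter from the matching ciphertext letter (mod 26):
b(1)−d(3)=-2≡24 → y
u(20)−q(16)=4 → e
c(2)−a(0)=2 → c
o(14)−i(8)=6 → g

yecg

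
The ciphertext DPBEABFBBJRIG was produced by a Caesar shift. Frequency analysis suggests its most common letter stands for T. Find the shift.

8

The most frequent ciphertext letter is B (appears 4 times).
B is position 1; T is position 19.
Shift = -18≡8.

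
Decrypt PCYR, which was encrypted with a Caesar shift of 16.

ZMIB

P(15): 15−16=-1≡25 → Z
C(2): 2−16=-14≡12 → M
Y(24): 24−16=8 → I
R(17): 17−16=1 → B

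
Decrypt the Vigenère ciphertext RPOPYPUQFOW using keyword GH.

LIIISIOJZHQ

Repeat the key across the ciphertext: GHGHGHGHGHG
R(17)−G(6): 11 → L
P(15)−H(7): 8 → I
O(14)−G(6): 8 → I
P(15)−H(7): 8 → I
Y(24)−G(6): 18 → S
P(15)−H(7): 8 → I
U(20)−G(6): 14 → O
Q(16)−H(7): 9 → J
F(5)−G(6): -1≡25 → Z
O(14)−H(7): 7 → H
W(22)−G(6): 16 → Q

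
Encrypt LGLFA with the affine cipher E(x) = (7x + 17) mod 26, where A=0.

L(11): 7·11+17=94≡16 → Q
G(6): 7·6+17=59≡7 → H
L(11): 7·11+17=94≡16 → Q
F(5): 7·5+17=52≡0 → A
A(0): 7·0+17=17 → R

QHQAR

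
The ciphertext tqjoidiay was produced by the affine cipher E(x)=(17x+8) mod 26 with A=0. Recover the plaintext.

tcxiapaye

The inverse of 17 mod 26 is 23, since 17·23=391≡1. Apply D(y)=23·(y−8) mod 26:
t(19): 23·(19−8)=253≡19 → t
q(16): 23·(16−8)=184≡2 → c
j(9): 23·(9−8)=23 → x
o(14): 23·(14−8)=138≡8 → i
i(8): 23·(8−8)=0 → a
d(3): 23·(3−8)=-115≡15 → p
i(8): 23·(8−8)=0 → a
a(0): 23·(0−8)=-184≡24 → y
y(24): 23·(24−8)=368≡4 → e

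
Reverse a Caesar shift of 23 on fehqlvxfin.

ihktoyailq

f(5): 5−23=-18≡8 → i
e(4): 4−23=-19≡7 → h
h(7): 7−23=-16≡10 → k
q(16): 16−23=-7≡19 → t
l(11): 11−23=-12≡14 → o
v(21): 21−23=-2≡24 → y
x(23): 23−23=0 → a
f(5): 5−23=-18≡8 → i
i(8): 8−23=-15≡11 → l
n(13): 13−23=-10≡16 → q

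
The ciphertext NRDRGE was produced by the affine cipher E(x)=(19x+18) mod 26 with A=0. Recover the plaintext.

The inverse of 19 mod 26 is 11, since 19·11=209≡1. Apply D(y)=11·(y−18) mod 26:
N(13): 11·(13−18)=-55≡23 → X
R(17): 11·(17−18)=-11≡15 → P
D(3): 11·(3−18)=-165≡17 → R
R(17): 11·(17−18)=-11≡15 → P
G(6): 11·(6−18)=-132≡24 → Y
E(4): 11·(4−18)=-154≡2 → C

XPRPYC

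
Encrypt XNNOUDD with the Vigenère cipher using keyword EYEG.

BLRUYBH

Repeat the key across the message: EYEGEYE
X(23)+E(4): 27≡1 → B
N(13)+Y(24): 37≡11 → L
N(13)+E(4): 17 → R
O(14)+G(6): 20 → U
U(20)+E(4): 24 → Y
D(3)+Y(24): 27≡1 → B
D(3)+E(4): 7 → H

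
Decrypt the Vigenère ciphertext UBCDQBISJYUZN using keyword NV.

HGPIDGVXWDHEA

Repeat the key across the ciphertext: NVNVNVNVNVNVN
U(20)−N(13): 7 → H
B(1)−V(21): -20≡6 → G
C(2)−N(13): -11≡15 → P
D(3)−V(21): -18≡8 → I
Q(16)−N(13): 3 → D
B(1)−V(21): -20≡6 → G
I(8)−N(13): -5≡21 → V
S(18)−V(21): -3≡23 → X
J(9)−N(13): -4≡22 → W
Y(24)−V(21): 3 → D
U(20)−N(13): 7 → H
Z(25)−V(21): 4 → E
N(13)−N(13): 0 → A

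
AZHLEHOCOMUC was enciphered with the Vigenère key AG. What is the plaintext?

ATHFEBOWOGUW

Repeat the key across the ciphertext: AGAGAGAGAGAG
A(0)−A(0): 0 → A
Z(25)−G(6): 19 → T
H(7)−A(0): 7 → H
L(11)−G(6): 5 → F
E(4)−A(0): 4 → E
H(7)−G(6): 1 → B
O(14)−A(0): 14 → O
C(2)−G(6): -4≡22 → W
O(14)−A(0): 14 → O
M(12)−G(6): 6 → G
U(20)−A(0): 20 → U
C(2)−G(6): -4≡22 → W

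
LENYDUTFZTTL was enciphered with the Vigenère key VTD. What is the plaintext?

QLKDKRYMWYAI

Repeat the key across the ciphertext: VTDVTDVTDVTD
L(11)−V(21): -10≡16 → Q
E(4)−T(19): -15≡11 → L
N(13)−D(3): 10 → K
Y(24)−V(21): 3 → D
D(3)−T(19): -16≡10 → K
U(20)−D(3): 17 → R
T(19)−V(21): -2≡24 → Y
F(5)−T(19): -14≡12 → M
Z(25)−D(3): 22 → W
T(19)−V(21): -2≡24 → Y
T(19)−T(19): 0 → A
L(11)−D(3): 8 → I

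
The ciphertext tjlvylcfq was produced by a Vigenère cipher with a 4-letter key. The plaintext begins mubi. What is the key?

hpkn

Subtract each crib letter from the matching ciphertext letter (mod 26):
t(19)−m(12)=7 → h
j(9)−u(20)=-11≡15 → p
l(11)−b(1)=10 → k
v(21)−i(8)=13 → n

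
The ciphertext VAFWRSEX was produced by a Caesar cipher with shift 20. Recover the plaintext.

V(21): 21−20=1 → B
A(0): 0−20=-20≡6 → G
F(5): 5−20=-15≡11 → L
W(22): 22−20=2 → C
R(17): 17−20=-3≡23 → X
S(18): 18−20=-2≡24 → Y
E(4): 4−20=-16≡10 → K
X(23): 23−20=3 → D

BGLCXYKD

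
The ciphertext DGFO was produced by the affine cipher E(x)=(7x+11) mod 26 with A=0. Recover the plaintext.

KDOT

The inverse of 7 mod 26 is 15, since 7·15=105≡1. Apply D(y)=15·(y−11) mod 26:
D(3): 15·(3−11)=-120≡10 → K
G(6): 15·(6−11)=-75≡3 → D
F(5): 15·(5−11)=-90≡14 → O
O(14): 15·(14−11)=45≡19 → T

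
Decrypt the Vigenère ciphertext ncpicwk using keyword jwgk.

egjytae

Repeat the key across the ciphertext: jwgkjwg
n(13)−j(9): 4 → e
c(2)−w(22): -20≡6 → g
p(15)−g(6): 9 → j
i(8)−k(10): -2≡24 → y
c(2)−j(9): -7≡19 → t
w(22)−w(22): 0 → a
k(10)−g(6): 4 → e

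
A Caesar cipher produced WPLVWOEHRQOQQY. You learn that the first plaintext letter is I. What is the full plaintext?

From the crib: W(22)−I(8)=14, so the shift is 14.
Subtract 14 from each ciphertext letter:
W(22): 22−14=8 → I
P(15): 15−14=1 → B
L(11): 11−14=-3≡23 → X
V(21): 21−14=7 → H
W(22): 22−14=8 → I
O(14): 14−14=0 → A
E(4): 4−14=-10≡16 → Q
H(7): 7−14=-7≡19 → T
R(17): 17−14=3 → D
Q(16): 16−14=2 → C
O(14): 14−14=0 → A
Q(16): 16−14=2 → C
Q(16): 16−14=2 → C
Y(24): 24−14=10 → K

IBXHIAQTDCACCK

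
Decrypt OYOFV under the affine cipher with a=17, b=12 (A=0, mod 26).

UQUVZ

The inverse of 17 mod 26 is 23, since 17·23=391≡1. Apply D(y)=23·(y−12) mod 26:
O(14): 23·(14−12)=46≡20 → U
Y(24): 23·(24−12)=276≡16 → Q
O(14): 23·(14−12)=46≡20 → U
F(5): 23·(5−12)=-161≡21 → V
V(21): 23·(21−12)=207≡25 → Z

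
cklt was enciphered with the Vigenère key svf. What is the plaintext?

Repeat the key across the ciphertext: svfs
c(2)−s(18): -16≡10 → k
k(10)−v(21): -11≡15 → p
l(11)−f(5): 6 → g
t(19)−s(18): 1 → b

kpgb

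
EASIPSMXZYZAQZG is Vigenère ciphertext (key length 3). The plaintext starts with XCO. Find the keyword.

Subtract each crib letter from the matching ciphertext letter (mod 26):
E(4)−X(23)=-19≡7 → H
A(0)−C(2)=-2≡24 → Y
S(18)−O(14)=4 → E

HYE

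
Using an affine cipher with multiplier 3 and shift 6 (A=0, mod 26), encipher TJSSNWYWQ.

LHIITUAUC

T(19): 3·19+6=63≡11 → L
J(9): 3·9+6=33≡7 → H
S(18): 3·18+6=60≡8 → I
S(18): 3·18+6=60≡8 → I
N(13): 3·13+6=45≡19 → T
W(22): 3·22+6=72≡20 → U
Y(24): 3·24+6=78≡0 → A
W(22): 3·22+6=72≡20 → U
Q(16): 3·16+6=54≡2 → C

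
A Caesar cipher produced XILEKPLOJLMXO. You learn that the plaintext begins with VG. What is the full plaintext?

VGJCINJMHJKVM

From the crib: X(23)−V(21)=2, so the shift is 2.
Subtract 2 from each ciphertext letter:
X(23): 23−2=21 → V
I(8): 8−2=6 → G
L(11): 11−2=9 → J
E(4): 4−2=2 → C
K(10): 10−2=8 → I
P(15): 15−2=13 → N
L(11): 11−2=9 → J
O(14): 14−2=12 → M
J(9): 9−2=7 → H
L(11): 11−2=9 → J
M(12): 12−2=10 → K
X(23): 23−2=21 → V
O(14): 14−2=12 → M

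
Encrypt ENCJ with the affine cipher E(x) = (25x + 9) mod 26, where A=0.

FWHA

E(4): 25·4+9=109≡5 → F
N(13): 25·13+9=334≡22 → W
C(2): 25·2+9=59≡7 → H
J(9): 25·9+9=234≡0 → A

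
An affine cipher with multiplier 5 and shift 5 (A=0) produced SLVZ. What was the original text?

NWYE

The inverse of 5 mod 26 is 21, since 5·21=105≡1. Apply D(y)=21·(y−5) mod 26:
S(18): 21·(18−5)=273≡13 → N
L(11): 21·(11−5)=126≡22 → W
V(21): 21·(21−5)=336≡24 → Y
Z(25): 21·(25−5)=420≡4 → E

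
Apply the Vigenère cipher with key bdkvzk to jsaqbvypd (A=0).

kvklafzsn

Repeat the key across the message: bdkvzkbdk
j(9)+b(1): 10 → k
s(18)+d(3): 21 → v
a(0)+k(10): 10 → k
q(16)+v(21): 37≡11 → l
b(1)+z(25): 26≡0 → a
v(21)+k(10): 31≡5 → f
y(24)+b(1): 25 → z
p(15)+d(3): 18 → s
d(3)+k(10): 13 → n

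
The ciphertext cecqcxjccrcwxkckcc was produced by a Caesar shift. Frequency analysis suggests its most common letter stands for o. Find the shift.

14

The most frequent ciphertext letter is c (appears 9 times).
c is position 2; o is position 14.
Shift = -12≡14.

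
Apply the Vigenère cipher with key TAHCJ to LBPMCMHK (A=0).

EBWOLFHR

Repeat the key across the message: TAHCJTAH
L(11)+T(19): 30≡4 → E
B(1)+A(0): 1 → B
P(15)+H(7): 22 → W
M(12)+C(2): 14 → O
C(2)+J(9): 11 → L
M(12)+T(19): 31≡5 → F
H(7)+A(0): 7 → H
K(10)+H(7): 17 → R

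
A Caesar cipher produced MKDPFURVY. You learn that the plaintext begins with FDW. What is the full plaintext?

FDWIYNKOR

From the crib: M(12)−F(5)=7, so the shift is 7.
Subtract 7 from each ciphertext letter:
M(12): 12−7=5 → F
K(10): 10−7=3 → D
D(3): 3−7=-4≡22 → W
P(15): 15−7=8 → I
F(5): 5−7=-2≡24 → Y
U(20): 20−7=13 → N
R(17): 17−7=10 → K
V(21): 21−7=14 → O
Y(24): 24−7=17 → R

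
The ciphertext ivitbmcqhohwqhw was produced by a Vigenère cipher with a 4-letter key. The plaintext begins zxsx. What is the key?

jyqw

Subtract each crib letter from the matching ciphertext letter (mod 26):
i(8)−z(25)=-17≡9 → j
v(21)−x(23)=-2≡24 → y
i(8)−s(18)=-10≡16 → q
t(19)−x(23)=-4≡22 → w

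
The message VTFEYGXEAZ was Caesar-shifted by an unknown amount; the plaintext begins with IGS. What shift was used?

From the crib: V(21)−I(8)=13, so the shift is 13.

13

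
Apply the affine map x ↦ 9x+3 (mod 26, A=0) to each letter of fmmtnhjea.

whhsqognd

f(5): 9·5+3=48≡22 → w
m(12): 9·12+3=111≡7 → h
m(12): 9·12+3=111≡7 → h
t(19): 9·19+3=174≡18 → s
n(13): 9·13+3=120≡16 → q
h(7): 9·7+3=66≡14 → o
j(9): 9·9+3=84≡6 → g
e(4): 9·4+3=39≡13 → n
a(0): 9·0+3=3 → d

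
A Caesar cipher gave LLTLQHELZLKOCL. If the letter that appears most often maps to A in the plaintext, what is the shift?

The most frequent ciphertext letter is L (appears 6 times).
L is position 11; A is position 0.
Shift = 11.

11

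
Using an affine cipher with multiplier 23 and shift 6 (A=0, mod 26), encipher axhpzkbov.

gplnjcdqv

a(0): 23·0+6=6 → g
x(23): 23·23+6=535≡15 → p
h(7): 23·7+6=167≡11 → l
p(15): 23·15+6=351≡13 → n
z(25): 23·25+6=581≡9 → j
k(10): 23·10+6=236≡2 → c
b(1): 23·1+6=29≡3 → d
o(14): 23·14+6=328≡16 → q
v(21): 23·21+6=489≡21 → v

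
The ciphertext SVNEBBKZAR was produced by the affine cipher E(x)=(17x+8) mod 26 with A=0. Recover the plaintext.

WNLMVVUBYZ

The inverse of 17 mod 26 is 23, since 17·23=391≡1. Apply D(y)=23·(y−8) mod 26:
S(18): 23·(18−8)=230≡22 → W
V(21): 23·(21−8)=299≡13 → N
N(13): 23·(13−8)=115≡11 → L
E(4): 23·(4−8)=-92≡12 → M
B(1): 23·(1−8)=-161≡21 → V
B(1): 23·(1−8)=-161≡21 → V
K(10): 23·(10−8)=46≡20 → U
Z(25): 23·(25−8)=391≡1 → B
A(0): 23·(0−8)=-184≡24 → Y
R(17): 23·(17−8)=207≡25 → Z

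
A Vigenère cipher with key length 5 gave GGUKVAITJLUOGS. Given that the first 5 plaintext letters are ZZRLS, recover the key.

HHDZD

Subtract each crib letter from the matching ciphertext letter (mod 26):
G(6)−Z(25)=-19≡7 → H
G(6)−Z(25)=-19≡7 → H
U(20)−R(17)=3 → D
K(10)−L(11)=-1≡25 → Z
V(21)−S(18)=3 → D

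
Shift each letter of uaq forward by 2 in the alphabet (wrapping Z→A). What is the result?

u(20): 20+2=22 → w
a(0): 0+2=2 → c
q(16): 16+2=18 → s

wcs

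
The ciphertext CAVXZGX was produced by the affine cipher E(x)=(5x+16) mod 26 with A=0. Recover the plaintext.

SCBRHYR

The inverse of 5 mod 26 is 21, since 5·21=105≡1. Apply D(y)=21·(y−16) mod 26:
C(2): 21·(2−16)=-294≡18 → S
A(0): 21·(0−16)=-336≡2 → C
V(21): 21·(21−16)=105≡1 → B
X(23): 21·(23−16)=147≡17 → R
Z(25): 21·(25−16)=189≡7 → H
G(6): 21·(6−16)=-210≡24 → Y
X(23): 21·(23−16)=147≡17 → R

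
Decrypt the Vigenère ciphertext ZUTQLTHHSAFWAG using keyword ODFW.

LROUXQCLEXAAMD

Repeat the key across the ciphertext: ODFWODFWODFWOD
Z(25)−O(14): 11 → L
U(20)−D(3): 17 → R
T(19)−F(5): 14 → O
Q(16)−W(22): -6≡20 → U
L(11)−O(14): -3≡23 → X
T(19)−D(3): 16 → Q
H(7)−F(5): 2 → C
H(7)−W(22): -15≡11 → L
S(18)−O(14): 4 → E
A(0)−D(3): -3≡23 → X
F(5)−F(5): 0 → A
W(22)−W(22): 0 → A
A(0)−O(14): -14≡12 → M
G(6)−D(3): 3 → D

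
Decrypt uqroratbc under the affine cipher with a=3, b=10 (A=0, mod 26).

mclklodxg

The inverse of 3 mod 26 is 9, since 3·9=27≡1. Apply D(y)=9·(y−10) mod 26:
u(20): 9·(20−10)=90≡12 → m
q(16): 9·(16−10)=54≡2 → c
r(17): 9·(17−10)=63≡11 → l
o(14): 9·(14−10)=36≡10 → k
r(17): 9·(17−10)=63≡11 → l
a(0): 9·(0−10)=-90≡14 → o
t(19): 9·(19−10)=81≡3 → d
b(1): 9·(1−10)=-81≡23 → x
c(2): 9·(2−10)=-72≡6 → g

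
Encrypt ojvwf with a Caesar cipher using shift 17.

famnw

o(14): 14+17=31≡5 → f
j(9): 9+17=26≡0 → a
v(21): 21+17=38≡12 → m
w(22): 22+17=39≡13 → n
f(5): 5+17=22 → w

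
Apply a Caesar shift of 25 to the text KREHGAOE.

JQDGFZND

K(10): 10+25=35≡9 → J
R(17): 17+25=42≡16 → Q
E(4): 4+25=29≡3 → D
H(7): 7+25=32≡6 → G
G(6): 6+25=31≡5 → F
A(0): 0+25=25 → Z
O(14): 14+25=39≡13 → N
E(4): 4+25=29≡3 → D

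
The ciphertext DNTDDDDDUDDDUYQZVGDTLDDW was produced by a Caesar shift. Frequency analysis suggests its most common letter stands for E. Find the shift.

The most frequent ciphertext letter is D (appears 12 times).
D is position 3; E is position 4.
Shift = -1≡25.

25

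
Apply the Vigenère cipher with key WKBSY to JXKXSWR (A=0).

Repeat the key across the message: WKBSYWK
J(9)+W(22): 31≡5 → F
X(23)+K(10): 33≡7 → H
K(10)+B(1): 11 → L
X(23)+S(18): 41≡15 → P
S(18)+Y(24): 42≡16 → Q
W(22)+W(22): 44≡18 → S
R(17)+K(10): 27≡1 → B

FHLPQSB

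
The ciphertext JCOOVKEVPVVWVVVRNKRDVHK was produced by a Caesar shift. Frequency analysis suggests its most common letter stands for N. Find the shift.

The most frequent ciphertext letter is V (appears 8 times).
V is position 21; N is position 13.
Shift = 8.

8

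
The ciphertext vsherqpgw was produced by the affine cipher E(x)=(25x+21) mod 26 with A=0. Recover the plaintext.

adorefgpz

The inverse of 25 mod 26 is 25, since 25·25=625≡1. Apply D(y)=25·(y−21) mod 26:
v(21): 25·(21−21)=0 → a
s(18): 25·(18−21)=-75≡3 → d
h(7): 25·(7−21)=-350≡14 → o
e(4): 25·(4−21)=-425≡17 → r
r(17): 25·(17−21)=-100≡4 → e
q(16): 25·(16−21)=-125≡5 → f
p(15): 25·(15−21)=-150≡6 → g
g(6): 25·(6−21)=-375≡15 → p
w(22): 25·(22−21)=25 → z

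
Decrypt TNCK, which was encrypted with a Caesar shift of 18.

BVKS

T(19): 19−18=1 → B
N(13): 13−18=-5≡21 → V
C(2): 2−18=-16≡10 → K
K(10): 10−18=-8≡18 → S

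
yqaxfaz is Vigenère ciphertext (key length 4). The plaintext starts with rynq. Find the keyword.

Subtract each crib letter from the matching ciphertext letter (mod 26):
y(24)−r(17)=7 → h
q(16)−y(24)=-8≡18 → s
a(0)−n(13)=-13≡13 → n
x(23)−q(16)=7 → h

hsnh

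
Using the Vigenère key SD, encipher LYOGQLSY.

DBGJIOKB

Repeat the key across the message: SDSDSDSD
L(11)+S(18): 29≡3 → D
Y(24)+D(3): 27≡1 → B
O(14)+S(18): 32≡6 → G
G(6)+D(3): 9 → J
Q(16)+S(18): 34≡8 → I
L(11)+D(3): 14 → O
S(18)+S(18): 36≡10 → K
Y(24)+D(3): 27≡1 → B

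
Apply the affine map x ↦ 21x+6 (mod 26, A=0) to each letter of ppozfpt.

p(15): 21·15+6=321≡9 → j
p(15): 21·15+6=321≡9 → j
o(14): 21·14+6=300≡14 → o
z(25): 21·25+6=531≡11 → l
f(5): 21·5+6=111≡7 → h
p(15): 21·15+6=321≡9 → j
t(19): 21·19+6=405≡15 → p

jjolhjp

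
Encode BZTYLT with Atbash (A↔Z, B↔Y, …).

B(1) → Y(24)
Z(25) → A(0)
T(19) → G(6)
Y(24) → B(1)
L(11) → O(14)
T(19) → G(6)

YAGBOG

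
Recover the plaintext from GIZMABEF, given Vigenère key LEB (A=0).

Repeat the key across the ciphertext: LEBLEBLE
G(6)−L(11): -5≡21 → V
I(8)−E(4): 4 → E
Z(25)−B(1): 24 → Y
M(12)−L(11): 1 → B
A(0)−E(4): -4≡22 → W
B(1)−B(1): 0 → A
E(4)−L(11): -7≡19 → T
F(5)−E(4): 1 → B

VEYBWATB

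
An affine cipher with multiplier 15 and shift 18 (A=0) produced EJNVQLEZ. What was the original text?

GPRVMDGX

The inverse of 15 mod 26 is 7, since 15·7=105≡1. Apply D(y)=7·(y−18) mod 26:
E(4): 7·(4−18)=-98≡6 → G
J(9): 7·(9−18)=-63≡15 → P
N(13): 7·(13−18)=-35≡17 → R
V(21): 7·(21−18)=21 → V
Q(16): 7·(16−18)=-14≡12 → M
L(11): 7·(11−18)=-49≡3 → D
E(4): 7·(4−18)=-98≡6 → G
Z(25): 7·(25−18)=49≡23 → X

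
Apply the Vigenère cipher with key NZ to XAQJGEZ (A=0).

KZDITDM

Repeat the key across the message: NZNZNZN
X(23)+N(13): 36≡10 → K
A(0)+Z(25): 25 → Z
Q(16)+N(13): 29≡3 → D
J(9)+Z(25): 34≡8 → I
G(6)+N(13): 19 → T
E(4)+Z(25): 29≡3 → D
Z(25)+N(13): 38≡12 → M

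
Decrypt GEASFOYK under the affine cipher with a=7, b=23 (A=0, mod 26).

The inverse of 7 mod 26 is 15, since 7·15=105≡1. Apply D(y)=15·(y−23) mod 26:
G(6): 15·(6−23)=-255≡5 → F
E(4): 15·(4−23)=-285≡1 → B
A(0): 15·(0−23)=-345≡19 → T
S(18): 15·(18−23)=-75≡3 → D
F(5): 15·(5−23)=-270≡16 → Q
O(14): 15·(14−23)=-135≡21 → V
Y(24): 15·(24−23)=15 → P
K(10): 15·(10−23)=-195≡13 → N

FBTDQVPN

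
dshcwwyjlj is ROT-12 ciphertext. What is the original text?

d(3): 3−12=-9≡17 → r
s(18): 18−12=6 → g
h(7): 7−12=-5≡21 → v
c(2): 2−12=-10≡16 → q
w(22): 22−12=10 → k
w(22): 22−12=10 → k
y(24): 24−12=12 → m
j(9): 9−12=-3≡23 → x
l(11): 11−12=-1≡25 → z
j(9): 9−12=-3≡23 → x

rgvqkkmxzx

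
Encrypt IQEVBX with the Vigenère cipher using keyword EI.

Repeat the key across the message: EIEIEI
I(8)+E(4): 12 → M
Q(16)+I(8): 24 → Y
E(4)+E(4): 8 → I
V(21)+I(8): 29≡3 → D
B(1)+E(4): 5 → F
X(23)+I(8): 31≡5 → F

MYIDFF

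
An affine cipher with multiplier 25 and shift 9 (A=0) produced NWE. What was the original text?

The inverse of 25 mod 26 is 25, since 25·25=625≡1. Apply D(y)=25·(y−9) mod 26:
N(13): 25·(13−9)=100≡22 → W
W(22): 25·(22−9)=325≡13 → N
E(4): 25·(4−9)=-125≡5 → F

WNF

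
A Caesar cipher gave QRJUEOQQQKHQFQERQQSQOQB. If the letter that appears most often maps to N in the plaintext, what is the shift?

The most frequent ciphertext letter is Q (appears 10 times).
Q is position 16; N is position 13.
Shift = 3.

3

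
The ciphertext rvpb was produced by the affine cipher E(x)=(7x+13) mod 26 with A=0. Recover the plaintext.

The inverse of 7 mod 26 is 15, since 7·15=105≡1. Apply D(y)=15·(y−13) mod 26:
r(17): 15·(17−13)=60≡8 → i
v(21): 15·(21−13)=120≡16 → q
p(15): 15·(15−13)=30≡4 → e
b(1): 15·(1−13)=-180≡2 → c

iqec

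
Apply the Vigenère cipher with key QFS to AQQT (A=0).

QVIJ

Repeat the key across the message: QFSQ
A(0)+Q(16): 16 → Q
Q(16)+F(5): 21 → V
Q(16)+S(18): 34≡8 → I
T(19)+Q(16): 35≡9 → J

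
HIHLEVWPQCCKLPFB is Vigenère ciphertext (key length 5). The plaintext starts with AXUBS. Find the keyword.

Subtract each crib letter from the matching ciphertext letter (mod 26):
H(7)−A(0)=7 → H
I(8)−X(23)=-15≡11 → L
H(7)−U(20)=-13≡13 → N
L(11)−B(1)=10 → K
E(4)−S(18)=-14≡12 → M

HLNKM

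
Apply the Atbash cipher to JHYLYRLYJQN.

J(9) → Q(16)
H(7) → S(18)
Y(24) → B(1)
L(11) → O(14)
Y(24) → B(1)
R(17) → I(8)
L(11) → O(14)
Y(24) → B(1)
J(9) → Q(16)
Q(16) → J(9)
N(13) → M(12)

QSBOBIOBQJM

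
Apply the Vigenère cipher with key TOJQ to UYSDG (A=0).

Repeat the key across the message: TOJQT
U(20)+T(19): 39≡13 → N
Y(24)+O(14): 38≡12 → M
S(18)+J(9): 27≡1 → B
D(3)+Q(16): 19 → T
G(6)+T(19): 25 → Z

NMBTZ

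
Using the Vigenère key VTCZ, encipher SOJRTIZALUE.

Repeat the key across the message: VTCZVTCZVTC
S(18)+V(21): 39≡13 → N
O(14)+T(19): 33≡7 → H
J(9)+C(2): 11 → L
R(17)+Z(25): 42≡16 → Q
T(19)+V(21): 40≡14 → O
I(8)+T(19): 27≡1 → B
Z(25)+C(2): 27≡1 → B
A(0)+Z(25): 25 → Z
L(11)+V(21): 32≡6 → G
U(20)+T(19): 39≡13 → N
E(4)+C(2): 6 → G

NHLQOBBZGNG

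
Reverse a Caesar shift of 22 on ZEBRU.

DIFVY

Z(25): 25−22=3 → D
E(4): 4−22=-18≡8 → I
B(1): 1−22=-21≡5 → F
R(17): 17−22=-5≡21 → V
U(20): 20−22=-2≡24 → Y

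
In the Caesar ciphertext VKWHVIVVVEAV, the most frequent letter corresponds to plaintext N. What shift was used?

8

The most frequent ciphertext letter is V (appears 6 times).
V is position 21; N is position 13.
Shift = 8.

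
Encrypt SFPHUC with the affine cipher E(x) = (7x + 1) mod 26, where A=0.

XKCYLP

S(18): 7·18+1=127≡23 → X
F(5): 7·5+1=36≡10 → K
P(15): 7·15+1=106≡2 → C
H(7): 7·7+1=50≡24 → Y
U(20): 7·20+1=141≡11 → L
C(2): 7·2+1=15 → P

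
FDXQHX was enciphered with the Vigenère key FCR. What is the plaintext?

ABGLFG

Repeat the key across the ciphertext: FCRFCR
F(5)−F(5): 0 → A
D(3)−C(2): 1 → B
X(23)−R(17): 6 → G
Q(16)−F(5): 11 → L
H(7)−C(2): 5 → F
X(23)−R(17): 6 → G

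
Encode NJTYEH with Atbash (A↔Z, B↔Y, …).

MQGBVS

N(13) → M(12)
J(9) → Q(16)
T(19) → G(6)
Y(24) → B(1)
E(4) → V(21)
H(7) → S(18)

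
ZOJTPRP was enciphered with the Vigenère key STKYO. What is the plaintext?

HVZVBZW

Repeat the key across the ciphertext: STKYOST
Z(25)−S(18): 7 → H
O(14)−T(19): -5≡21 → V
J(9)−K(10): -1≡25 → Z
T(19)−Y(24): -5≡21 → V
P(15)−O(14): 1 → B
R(17)−S(18): -1≡25 → Z
P(15)−T(19): -4≡22 → W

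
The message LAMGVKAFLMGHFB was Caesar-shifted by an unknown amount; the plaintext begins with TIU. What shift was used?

From the crib: L(11)−T(19)=-8≡18, so the shift is 18.

18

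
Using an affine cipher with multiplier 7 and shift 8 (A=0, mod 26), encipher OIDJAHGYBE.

CMDTIFYUPK

O(14): 7·14+8=106≡2 → C
I(8): 7·8+8=64≡12 → M
D(3): 7·3+8=29≡3 → D
J(9): 7·9+8=71≡19 → T
A(0): 7·0+8=8 → I
H(7): 7·7+8=57≡5 → F
G(6): 7·6+8=50≡24 → Y
Y(24): 7·24+8=176≡20 → U
B(1): 7·1+8=15 → P
E(4): 7·4+8=36≡10 → K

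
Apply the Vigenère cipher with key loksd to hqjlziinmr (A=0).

setdctwxeu

Repeat the key across the message: loksdloksd
h(7)+l(11): 18 → s
q(16)+o(14): 30≡4 → e
j(9)+k(10): 19 → t
l(11)+s(18): 29≡3 → d
z(25)+d(3): 28≡2 → c
i(8)+l(11): 19 → t
i(8)+o(14): 22 → w
n(13)+k(10): 23 → x
m(12)+s(18): 30≡4 → e
r(17)+d(3): 20 → u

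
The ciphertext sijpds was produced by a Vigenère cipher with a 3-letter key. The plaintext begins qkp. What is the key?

cyu

Subtract each crib letter from the matching ciphertext letter (mod 26):
s(18)−q(16)=2 → c
i(8)−k(10)=-2≡24 → y
j(9)−p(15)=-6≡20 → u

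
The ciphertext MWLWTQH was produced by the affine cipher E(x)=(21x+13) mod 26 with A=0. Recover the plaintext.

VTQTEPW

The inverse of 21 mod 26 is 5, since 21·5=105≡1. Apply D(y)=5·(y−13) mod 26:
M(12): 5·(12−13)=-5≡21 → V
W(22): 5·(22−13)=45≡19 → T
L(11): 5·(11−13)=-10≡16 → Q
W(22): 5·(22−13)=45≡19 → T
T(19): 5·(19−13)=30≡4 → E
Q(16): 5·(16−13)=15 → P
H(7): 5·(7−13)=-30≡22 → W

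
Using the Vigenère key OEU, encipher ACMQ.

OGGE

Repeat the key across the message: OEUO
A(0)+O(14): 14 → O
C(2)+E(4): 6 → G
M(12)+U(20): 32≡6 → G
Q(16)+O(14): 30≡4 → E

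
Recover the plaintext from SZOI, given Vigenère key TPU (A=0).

ZKUP

Repeat the key across the ciphertext: TPUT
S(18)−T(19): -1≡25 → Z
Z(25)−P(15): 10 → K
O(14)−U(20): -6≡20 → U
I(8)−T(19): -11≡15 → P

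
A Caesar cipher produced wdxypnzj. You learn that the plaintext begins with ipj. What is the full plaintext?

From the crib: w(22)−i(8)=14, so the shift is 14.
Subtract 14 from each ciphertext letter:
w(22): 22−14=8 → i
d(3): 3−14=-11≡15 → p
x(23): 23−14=9 → j
y(24): 24−14=10 → k
p(15): 15−14=1 → b
n(13): 13−14=-1≡25 → z
z(25): 25−14=11 → l
j(9): 9−14=-5≡21 → v

ipjkbzlv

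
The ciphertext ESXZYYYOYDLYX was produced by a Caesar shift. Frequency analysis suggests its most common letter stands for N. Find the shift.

The most frequent ciphertext letter is Y (appears 5 times).
Y is position 24; N is position 13.
Shift = 11.

11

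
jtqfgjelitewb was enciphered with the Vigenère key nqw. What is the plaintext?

wdusqnrvmgoao

Repeat the key across the ciphertext: nqwnqwnqwnqwn
j(9)−n(13): -4≡22 → w
t(19)−q(16): 3 → d
q(16)−w(22): -6≡20 → u
f(5)−n(13): -8≡18 → s
g(6)−q(16): -10≡16 → q
j(9)−w(22): -13≡13 → n
e(4)−n(13): -9≡17 → r
l(11)−q(16): -5≡21 → v
i(8)−w(22): -14≡12 → m
t(19)−n(13): 6 → g
e(4)−q(16): -12≡14 → o
w(22)−w(22): 0 → a
b(1)−n(13): -12≡14 → o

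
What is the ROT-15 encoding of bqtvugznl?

b(1): 1+15=16 → q
q(16): 16+15=31≡5 → f
t(19): 19+15=34≡8 → i
v(21): 21+15=36≡10 → k
u(20): 20+15=35≡9 → j
g(6): 6+15=21 → v
z(25): 25+15=40≡14 → o
n(13): 13+15=28≡2 → c
l(11): 11+15=26≡0 → a

qfikjvoca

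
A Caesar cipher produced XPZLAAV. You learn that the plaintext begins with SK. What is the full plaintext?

SKUGVVQ

From the crib: X(23)−S(18)=5, so the shift is 5.
Subtract 5 from each ciphertext letter:
X(23): 23−5=18 → S
P(15): 15−5=10 → K
Z(25): 25−5=20 → U
L(11): 11−5=6 → G
A(0): 0−5=-5≡21 → V
A(0): 0−5=-5≡21 → V
V(21): 21−5=16 → Q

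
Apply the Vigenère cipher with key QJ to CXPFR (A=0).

SGFOH

Repeat the key across the message: QJQJQ
C(2)+Q(16): 18 → S
X(23)+J(9): 32≡6 → G
P(15)+Q(16): 31≡5 → F
F(5)+J(9): 14 → O
R(17)+Q(16): 33≡7 → H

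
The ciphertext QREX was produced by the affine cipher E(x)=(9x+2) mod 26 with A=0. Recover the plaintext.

The inverse of 9 mod 26 is 3, since 9·3=27≡1. Apply D(y)=3·(y−2) mod 26:
Q(16): 3·(16−2)=42≡16 → Q
R(17): 3·(17−2)=45≡19 → T
E(4): 3·(4−2)=6 → G
X(23): 3·(23−2)=63≡11 → L

QTGL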